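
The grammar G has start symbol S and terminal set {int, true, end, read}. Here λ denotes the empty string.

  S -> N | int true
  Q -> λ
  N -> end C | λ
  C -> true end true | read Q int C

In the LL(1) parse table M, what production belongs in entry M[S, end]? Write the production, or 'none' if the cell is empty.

S -> N

FIRST(Q) = {λ}
FIRST(N) = {λ, end}
FIRST(C) = {read, true}
FIRST(S) = {λ, end, int}  (via N)
FOLLOW(S) includes $ since S is the start symbol.
FOLLOW(S): S appears on no right-hand side. Thus FOLLOW(S) = {$}.
For S -> N: FIRST(N) = {λ, end}, so it goes in M[S, t] for t ∈ {end}; since λ ∈ FIRST, also for every t ∈ FOLLOW(S) = {$}.
For S -> int true: FIRST(int true) = {int}, so it goes in M[S, t] for t ∈ {int}.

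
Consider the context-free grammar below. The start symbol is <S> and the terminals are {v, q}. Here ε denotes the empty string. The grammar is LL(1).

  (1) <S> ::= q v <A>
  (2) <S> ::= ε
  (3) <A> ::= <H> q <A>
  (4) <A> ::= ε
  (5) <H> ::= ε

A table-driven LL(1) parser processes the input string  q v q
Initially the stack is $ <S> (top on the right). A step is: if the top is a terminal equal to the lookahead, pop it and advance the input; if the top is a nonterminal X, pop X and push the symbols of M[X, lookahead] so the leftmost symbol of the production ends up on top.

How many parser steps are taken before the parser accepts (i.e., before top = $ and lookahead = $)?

step 1: stack=$ <S>  input=q v q $  — expand <S> ::= q v <A>
step 2: stack=$ <A> v q  input=q v q $  — match q
step 3: stack=$ <A> v  input=v q $  — match v
step 4: stack=$ <A>  input=q $  — expand <A> ::= <H> q <A>
step 5: stack=$ <A> q <H>  input=q $  — expand <H> ::= ε
step 6: stack=$ <A> q  input=q $  — match q
step 7: stack=$ <A>  input=$  — expand <A> ::= ε
Accept reached after 7 steps.

7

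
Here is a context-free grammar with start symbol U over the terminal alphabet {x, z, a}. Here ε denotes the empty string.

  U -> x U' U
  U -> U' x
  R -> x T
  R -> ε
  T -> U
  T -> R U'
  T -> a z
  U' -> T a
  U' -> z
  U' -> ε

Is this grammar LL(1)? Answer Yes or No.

FIRST(U) = {a, x, z}
FIRST(R) = {ε, x}
FIRST(T) = {ε, a, x, z}
FIRST(U') = {ε, a, x, z}
FOLLOW(U) = {$, a, x, z}
FOLLOW(R) = {a, x, z}
FOLLOW(T) = {a, x, z}
FOLLOW(U') = {a, x, z}
Cell M[R, x] receives both R -> x T and R -> ε — the grammar is not LL(1).

No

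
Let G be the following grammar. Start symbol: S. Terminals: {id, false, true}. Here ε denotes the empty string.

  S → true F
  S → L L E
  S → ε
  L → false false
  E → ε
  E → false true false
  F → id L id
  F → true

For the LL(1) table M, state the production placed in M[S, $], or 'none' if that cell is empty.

S → ε

FIRST(L): from L→false false we get {false}. So FIRST(L) = {false}.
FIRST(E): from E→ε we get {ε}; from E→false true false we get {false}. So FIRST(E) = {ε, false}.
FIRST(F): from F→id L id we get {id}; from F→true we get {true}. So FIRST(F) = {id, true}.
FIRST(S): from S→true F we get {true}; from S→L L E we get {false}; from S→ε we get {ε}. So FIRST(S) = {ε, false, true}.
FOLLOW(S) includes $ since S is the start symbol.
FOLLOW(S): S appears on no right-hand side. Thus FOLLOW(S) = {$}.
For S → true F: FIRST(true F) = {true}, so it goes in M[S, t] for t ∈ {true}.
For S → L L E: FIRST(L L E) = {false}, so it goes in M[S, t] for t ∈ {false}.
For S → ε: FIRST(ε) = {ε}, so it goes in M[S, t] for t ∈ {}; since ε ∈ FIRST, also for every t ∈ FOLLOW(S) = {$}.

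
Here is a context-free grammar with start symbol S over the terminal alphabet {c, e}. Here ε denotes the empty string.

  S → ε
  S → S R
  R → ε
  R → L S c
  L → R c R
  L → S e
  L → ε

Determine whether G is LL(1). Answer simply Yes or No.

FIRST(S) = {ε, c, e}
FIRST(R) = {ε, c, e}
FIRST(L) = {ε, c, e}
FOLLOW(S) = {$, c, e}
FOLLOW(R) = {$, c, e}
FOLLOW(L) = {c, e}
Cell M[L, c] receives both L → R c R and L → S e and L → ε — the grammar is not LL(1).

No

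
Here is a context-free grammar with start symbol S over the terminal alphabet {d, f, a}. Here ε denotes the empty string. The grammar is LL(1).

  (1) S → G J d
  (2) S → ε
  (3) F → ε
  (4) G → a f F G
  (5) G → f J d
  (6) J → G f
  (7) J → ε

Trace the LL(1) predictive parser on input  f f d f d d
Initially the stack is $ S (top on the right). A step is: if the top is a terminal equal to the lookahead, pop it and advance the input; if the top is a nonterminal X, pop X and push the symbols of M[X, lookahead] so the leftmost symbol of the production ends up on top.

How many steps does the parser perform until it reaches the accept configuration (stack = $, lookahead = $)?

step 1: stack=$ S  input=f f d f d d $  — expand S → G J d
step 2: stack=$ d J G  input=f f d f d d $  — expand G → f J d
step 3: stack=$ d J d J f  input=f f d f d d $  — match f
step 4: stack=$ d J d J  input=f d f d d $  — expand J → G f
step 5: stack=$ d J d f G  input=f d f d d $  — expand G → f J d
step 6: stack=$ d J d f d J f  input=f d f d d $  — match f
step 7: stack=$ d J d f d J  input=d f d d $  — expand J → ε
step 8: stack=$ d J d f d  input=d f d d $  — match d
step 9: stack=$ d J d f  input=f d d $  — match f
step 10: stack=$ d J d  input=d d $  — match d
step 11: stack=$ d J  input=d $  — expand J → ε
step 12: stack=$ d  input=d $  — match d
Accept reached after 12 steps.

12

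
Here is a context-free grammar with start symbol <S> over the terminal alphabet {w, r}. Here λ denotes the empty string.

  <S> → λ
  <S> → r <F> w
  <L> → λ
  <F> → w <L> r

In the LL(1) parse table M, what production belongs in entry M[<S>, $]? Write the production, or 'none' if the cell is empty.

FIRST(<S>): from <S>→λ we get {λ}; from <S>→r <F> w we get {r}. So FIRST(<S>) = {λ, r}.
FIRST(<L>): from <L>→λ we get {λ}. So FIRST(<L>) = {λ}.
FIRST(<F>): from <F>→w <L> r we get {w}. So FIRST(<F>) = {w}.
FOLLOW(<S>) includes $ since <S> is the start symbol.
FOLLOW(<S>): <S> appears on no right-hand side. Thus FOLLOW(<S>) = {$}.
For <S> → λ: FIRST(λ) = {λ}, so it goes in M[<S>, t] for t ∈ {}; since λ ∈ FIRST, also for every t ∈ FOLLOW(<S>) = {$}.
For <S> → r <F> w: FIRST(r <F> w) = {r}, so it goes in M[<S>, t] for t ∈ {r}.

<S> → λ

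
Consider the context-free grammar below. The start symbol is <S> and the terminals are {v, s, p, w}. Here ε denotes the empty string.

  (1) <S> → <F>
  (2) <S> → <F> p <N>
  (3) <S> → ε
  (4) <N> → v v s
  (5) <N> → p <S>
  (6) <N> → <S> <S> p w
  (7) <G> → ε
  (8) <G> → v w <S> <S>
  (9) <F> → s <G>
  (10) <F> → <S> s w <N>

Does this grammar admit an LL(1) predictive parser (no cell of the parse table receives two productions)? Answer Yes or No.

No

FIRST(<S>) = {ε, s}
FIRST(<N>) = {p, s, v}
FIRST(<G>) = {ε, v}
FIRST(<F>) = {s}
FOLLOW(<S>) = {$, p, s}
FOLLOW(<N>) = {$, p, s}
FOLLOW(<G>) = {$, p, s}
FOLLOW(<F>) = {$, p, s}
Cell M[<F>, s] receives both <F> → s <G> and <F> → <S> s w <N> — the grammar is not LL(1).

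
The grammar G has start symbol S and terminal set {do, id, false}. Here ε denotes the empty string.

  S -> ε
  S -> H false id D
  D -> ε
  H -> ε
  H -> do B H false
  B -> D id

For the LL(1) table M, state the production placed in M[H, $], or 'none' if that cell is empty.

FIRST(D) = {ε}
FIRST(H) = {ε, do}
FIRST(S) = {ε, do, false}  (via H false id D)
FIRST(B) = {id}  (via D id)
FOLLOW(S) includes $ since S is the start symbol.
FOLLOW(H): in S->H false id D, H is followed by false id D with FIRST {false}; in H->do B H false, H is followed by false with FIRST {false}. Thus FOLLOW(H) = {false}.
For H -> ε: FIRST(ε) = {ε}, so it goes in M[H, t] for t ∈ {}; since ε ∈ FIRST, also for every t ∈ FOLLOW(H) = {false}.
For H -> do B H false: FIRST(do B H false) = {do}, so it goes in M[H, t] for t ∈ {do}.
None of these place a production in M[H, $].

none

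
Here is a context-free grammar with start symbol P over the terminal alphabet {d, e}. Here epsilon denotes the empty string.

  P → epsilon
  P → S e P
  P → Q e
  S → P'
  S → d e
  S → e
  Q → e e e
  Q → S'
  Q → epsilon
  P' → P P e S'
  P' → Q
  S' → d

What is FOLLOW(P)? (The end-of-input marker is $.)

FIRST(S'): from S'→d we get {d}. So FIRST(S') = {d}.
FIRST(Q): from Q→e e e we get {e}; from Q→S' we get {d}; from Q→epsilon we get {epsilon}. So FIRST(Q) = {epsilon, d, e}.
FIRST(P): from P→epsilon we get {epsilon}; from P→S e P we get {d, e}; from P→Q e we get {d, e}. So FIRST(P) = {epsilon, d, e}.
FIRST(P'): from P'→P P e S' we get {d, e}; from P'→Q we get {epsilon, d, e}. So FIRST(P') = {epsilon, d, e}.
FIRST(S): from S→P' we get {epsilon, d, e}; from S→d e we get {d}; from S→e we get {e}. So FIRST(S) = {epsilon, d, e}.
FOLLOW(P) includes $ since P is the start symbol.
FOLLOW(P): in P→S e P, the suffix after P is empty (adds nothing new); in P'→P P e S' (occurrence 1), P is followed by P e S' with FIRST {d, e}; in P'→P P e S' (occurrence 2), P is followed by e S' with FIRST {e}. Thus FOLLOW(P) = {$, d, e}.
FOLLOW(S): in P→S e P, S is followed by e P with FIRST {e}. Thus FOLLOW(S) = {e}.
FOLLOW(P'): in S→P', the suffix after P' is empty, so FOLLOW(P') ⊇ FOLLOW(S) = {e}. Thus FOLLOW(P') = {e}.
FOLLOW(Q): in P→Q e, Q is followed by e with FIRST {e}; in P'→Q, the suffix after Q is empty, so FOLLOW(Q) ⊇ FOLLOW(P') = {e}. Thus FOLLOW(Q) = {e}.
FOLLOW(S'): in Q→S', the suffix after S' is empty, so FOLLOW(S') ⊇ FOLLOW(Q) = {e}; in P'→P P e S', the suffix after S' is empty, so FOLLOW(S') ⊇ FOLLOW(P') = {e}. Thus FOLLOW(S') = {e}.

{$, d, e}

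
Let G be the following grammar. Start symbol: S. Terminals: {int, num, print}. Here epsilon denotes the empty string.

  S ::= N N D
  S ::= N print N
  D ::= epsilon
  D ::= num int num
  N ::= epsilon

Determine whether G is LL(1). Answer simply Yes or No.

Yes

FIRST(S) = {epsilon, num, print}
FIRST(D) = {epsilon, num}
FIRST(N) = {epsilon}
FOLLOW(S) = {$}
FOLLOW(D) = {$}
FOLLOW(N) = {$, num, print}
Each cell of M receives at most one production.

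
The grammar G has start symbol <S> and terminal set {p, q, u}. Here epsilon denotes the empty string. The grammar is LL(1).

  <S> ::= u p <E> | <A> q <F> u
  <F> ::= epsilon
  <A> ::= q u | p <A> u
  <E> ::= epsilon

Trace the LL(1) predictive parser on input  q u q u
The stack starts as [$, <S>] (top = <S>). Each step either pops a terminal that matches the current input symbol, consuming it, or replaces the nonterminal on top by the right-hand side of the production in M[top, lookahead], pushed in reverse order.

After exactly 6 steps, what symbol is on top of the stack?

u

step 1: stack=$ <S>  input=q u q u $  — expand <S> ::= <A> q <F> u
step 2: stack=$ u <F> q <A>  input=q u q u $  — expand <A> ::= q u
step 3: stack=$ u <F> q u q  input=q u q u $  — match q
step 4: stack=$ u <F> q u  input=u q u $  — match u
step 5: stack=$ u <F> q  input=q u $  — match q
step 6: stack=$ u <F>  input=u $  — expand <F> ::= epsilon
Stack after step 6: $ u (top = u).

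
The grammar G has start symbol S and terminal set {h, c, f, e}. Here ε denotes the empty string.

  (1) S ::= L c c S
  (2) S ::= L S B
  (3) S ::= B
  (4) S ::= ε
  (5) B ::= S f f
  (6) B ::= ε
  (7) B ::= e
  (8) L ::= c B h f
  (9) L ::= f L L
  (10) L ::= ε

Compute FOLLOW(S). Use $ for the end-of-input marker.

{$, c, e, f}

FIRST(L) = {ε, c, f}
FIRST(S) = {ε, c, e, f}  (via L c c S, L S B, B)
FIRST(B) = {ε, c, e, f}  (via S f f)
FOLLOW(S) includes $ since S is the start symbol.
FOLLOW(S): in S::=L c c S, the suffix after S is empty (adds nothing new); in S::=L S B, S is followed by B with FIRST {ε, c, e, f}; in S::=L S B, the suffix after S is nullable (adds nothing new); in B::=S f f, S is followed by f f with FIRST {f}. Thus FOLLOW(S) = {$, c, e, f}.
FOLLOW(B): in S::=L S B, the suffix after B is empty, so FOLLOW(B) ⊇ FOLLOW(S) = {$, c, e, f}; in S::=B, the suffix after B is empty, so FOLLOW(B) ⊇ FOLLOW(S) = {$, c, e, f}; in L::=c B h f, B is followed by h f with FIRST {h}. Thus FOLLOW(B) = {$, c, e, f, h}.
FOLLOW(L): in S::=L c c S, L is followed by c c S with FIRST {c}; in S::=L S B, L is followed by S B with FIRST {ε, c, e, f}; in S::=L S B, the suffix after L is nullable, so FOLLOW(L) ⊇ FOLLOW(S) = {$, c, e, f}; in L::=f L L (occurrence 1), L is followed by L with FIRST {ε, c, f}; in L::=f L L (occurrence 1), the suffix after L is nullable (adds nothing new); in L::=f L L (occurrence 2), the suffix after L is empty (adds nothing new). Thus FOLLOW(L) = {$, c, e, f}.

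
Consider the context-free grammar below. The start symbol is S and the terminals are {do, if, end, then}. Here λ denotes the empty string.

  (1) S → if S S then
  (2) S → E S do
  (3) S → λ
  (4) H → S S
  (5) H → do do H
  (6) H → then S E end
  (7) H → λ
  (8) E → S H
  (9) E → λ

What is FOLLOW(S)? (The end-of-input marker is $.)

{$, do, end, if, then}

FIRST(S) = {λ, do, if, then}  (via E S do)
FIRST(H) = {λ, do, if, then}  (via S S)
FIRST(E) = {λ, do, if, then}  (via S H)
FOLLOW(S) includes $ since S is the start symbol.
FOLLOW(E): in S→E S do, E is followed by S do with FIRST {do, if, then}; in H→then S E end, E is followed by end with FIRST {end}. Thus FOLLOW(E) = {do, end, if, then}.
FOLLOW(H): in H→do do H, the suffix after H is empty (adds nothing new); in E→S H, the suffix after H is empty, so FOLLOW(H) ⊇ FOLLOW(E) = {do, end, if, then}. Thus FOLLOW(H) = {do, end, if, then}.
FOLLOW(S): in S→if S S then (occurrence 1), S is followed by S then with FIRST {do, if, then}; in S→if S S then (occurrence 2), S is followed by then with FIRST {then}; in S→E S do, S is followed by do with FIRST {do}; in H→S S (occurrence 1), S is followed by S with FIRST {λ, do, if, then}; in H→S S (occurrence 1), the suffix after S is nullable, so FOLLOW(S) ⊇ FOLLOW(H) = {do, end, if, then}; in H→S S (occurrence 2), the suffix after S is empty, so FOLLOW(S) ⊇ FOLLOW(H) = {do, end, if, then}; in H→then S E end, S is followed by E end with FIRST {do, end, if, then}; in E→S H, S is followed by H with FIRST {λ, do, if, then}; in E→S H, the suffix after S is nullable, so FOLLOW(S) ⊇ FOLLOW(E) = {do, end, if, then}. Thus FOLLOW(S) = {$, do, end, if, then}.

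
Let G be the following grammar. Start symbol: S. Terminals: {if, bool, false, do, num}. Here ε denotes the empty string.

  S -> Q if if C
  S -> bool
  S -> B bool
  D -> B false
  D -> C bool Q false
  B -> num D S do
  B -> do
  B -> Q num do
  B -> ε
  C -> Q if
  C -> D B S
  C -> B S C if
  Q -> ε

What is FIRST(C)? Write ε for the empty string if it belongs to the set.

{bool, do, false, if, num}

FIRST(Q): from Q->ε we get {ε}. So FIRST(Q) = {ε}.
FIRST(B): from B->num D S do we get {num}; from B->do we get {do}; from B->Q num do we get {num}; from B->ε we get {ε}. So FIRST(B) = {ε, do, num}.
FIRST(S): from S->Q if if C we get {if}; from S->bool we get {bool}; from S->B bool we get {bool, do, num}. So FIRST(S) = {bool, do, if, num}.
FIRST(D): from D->B false we get {do, false, num}; from D->C bool Q false we get {bool, do, false, if, num}. So FIRST(D) = {bool, do, false, if, num}.
FIRST(C): from C->Q if we get {if}; from C->D B S we get {bool, do, false, if, num}; from C->B S C if we get {bool, do, if, num}. So FIRST(C) = {bool, do, false, if, num}.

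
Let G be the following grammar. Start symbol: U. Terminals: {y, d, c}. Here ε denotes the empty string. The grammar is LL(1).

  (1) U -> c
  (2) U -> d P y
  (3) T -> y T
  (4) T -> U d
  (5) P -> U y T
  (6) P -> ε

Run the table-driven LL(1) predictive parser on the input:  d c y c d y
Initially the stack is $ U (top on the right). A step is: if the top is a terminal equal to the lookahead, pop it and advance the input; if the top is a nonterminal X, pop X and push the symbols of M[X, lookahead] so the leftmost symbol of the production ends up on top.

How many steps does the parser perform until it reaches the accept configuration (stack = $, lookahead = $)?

11

      Stack      Input          Action
   1  $ U        d c y c d y $  expand U -> d P y
   2  $ y P d    d c y c d y $  match d
   3  $ y P      c y c d y $    expand P -> U y T
   4  $ y T y U  c y c d y $    expand U -> c
   5  $ y T y c  c y c d y $    match c
   6  $ y T y    y c d y $      match y
   7  $ y T      c d y $        expand T -> U d
   8  $ y d U    c d y $        expand U -> c
   9  $ y d c    c d y $        match c
  10  $ y d      d y $          match d
  11  $ y        y $            match y
Accept reached after 11 steps.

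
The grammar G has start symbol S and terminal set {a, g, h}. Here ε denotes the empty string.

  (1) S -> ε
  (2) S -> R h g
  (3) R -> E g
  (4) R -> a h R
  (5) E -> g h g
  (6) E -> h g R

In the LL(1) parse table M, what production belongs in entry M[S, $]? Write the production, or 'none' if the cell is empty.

FIRST(E): from E->g h g we get {g}; from E->h g R we get {h}. So FIRST(E) = {g, h}.
FIRST(R): from R->E g we get {g, h}; from R->a h R we get {a}. So FIRST(R) = {a, g, h}.
FIRST(S): from S->ε we get {ε}; from S->R h g we get {a, g, h}. So FIRST(S) = {ε, a, g, h}.
FOLLOW(S) includes $ since S is the start symbol.
FOLLOW(S): S appears on no right-hand side. Thus FOLLOW(S) = {$}.
For S -> ε: FIRST(ε) = {ε}, so it goes in M[S, t] for t ∈ {}; since ε ∈ FIRST, also for every t ∈ FOLLOW(S) = {$}.
For S -> R h g: FIRST(R h g) = {a, g, h}, so it goes in M[S, t] for t ∈ {a, g, h}.

S -> ε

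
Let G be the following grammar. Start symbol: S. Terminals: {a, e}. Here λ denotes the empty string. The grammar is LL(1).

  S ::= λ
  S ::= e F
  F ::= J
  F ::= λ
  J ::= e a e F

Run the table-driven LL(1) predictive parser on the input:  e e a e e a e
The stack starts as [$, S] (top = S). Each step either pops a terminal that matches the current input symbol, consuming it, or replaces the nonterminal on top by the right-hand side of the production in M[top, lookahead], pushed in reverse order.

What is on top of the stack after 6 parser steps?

step 1: stack=$ S  input=e e a e e a e $  — expand S ::= e F
step 2: stack=$ F e  input=e e a e e a e $  — match e
step 3: stack=$ F  input=e a e e a e $  — expand F ::= J
step 4: stack=$ J  input=e a e e a e $  — expand J ::= e a e F
step 5: stack=$ F e a e  input=e a e e a e $  — match e
step 6: stack=$ F e a  input=a e e a e $  — match a
Stack after step 6: $ F e (top = e).

e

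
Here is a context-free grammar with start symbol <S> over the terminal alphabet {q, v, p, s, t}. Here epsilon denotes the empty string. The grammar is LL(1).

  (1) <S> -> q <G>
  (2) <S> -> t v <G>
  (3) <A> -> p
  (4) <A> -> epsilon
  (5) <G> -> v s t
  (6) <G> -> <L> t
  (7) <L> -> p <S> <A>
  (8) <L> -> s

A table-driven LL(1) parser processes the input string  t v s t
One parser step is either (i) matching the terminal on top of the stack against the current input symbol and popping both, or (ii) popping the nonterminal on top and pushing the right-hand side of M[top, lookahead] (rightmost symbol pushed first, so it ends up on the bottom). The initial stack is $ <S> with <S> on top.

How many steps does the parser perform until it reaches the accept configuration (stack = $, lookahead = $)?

7

step 1: stack=$ <S>  input=t v s t $  — expand <S> -> t v <G>
step 2: stack=$ <G> v t  input=t v s t $  — match t
step 3: stack=$ <G> v  input=v s t $  — match v
step 4: stack=$ <G>  input=s t $  — expand <G> -> <L> t
step 5: stack=$ t <L>  input=s t $  — expand <L> -> s
step 6: stack=$ t s  input=s t $  — match s
step 7: stack=$ t  input=t $  — match t
Accept reached after 7 steps.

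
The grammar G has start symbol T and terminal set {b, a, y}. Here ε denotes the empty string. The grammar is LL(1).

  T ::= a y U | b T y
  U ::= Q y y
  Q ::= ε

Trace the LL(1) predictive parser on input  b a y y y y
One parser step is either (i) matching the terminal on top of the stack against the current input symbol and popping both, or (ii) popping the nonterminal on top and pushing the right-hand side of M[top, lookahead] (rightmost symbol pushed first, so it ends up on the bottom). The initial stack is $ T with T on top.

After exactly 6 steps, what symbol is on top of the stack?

     Stack      Input          Action
  1  $ T        b a y y y y $  expand T ::= b T y
  2  $ y T b    b a y y y y $  match b
  3  $ y T      a y y y y $    expand T ::= a y U
  4  $ y U y a  a y y y y $    match a
  5  $ y U y    y y y y $      match y
  6  $ y U      y y y $        expand U ::= Q y y
Stack after step 6: $ y y y Q (top = Q).

Q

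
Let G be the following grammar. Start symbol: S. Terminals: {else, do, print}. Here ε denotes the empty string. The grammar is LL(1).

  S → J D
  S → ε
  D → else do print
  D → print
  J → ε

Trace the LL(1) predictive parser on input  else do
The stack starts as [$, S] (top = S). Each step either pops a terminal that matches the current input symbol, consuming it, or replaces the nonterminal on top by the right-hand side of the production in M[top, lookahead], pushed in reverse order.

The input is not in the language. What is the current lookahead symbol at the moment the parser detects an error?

     Stack            Input      Action
  1  $ S              else do $  expand S → J D
  2  $ D J            else do $  expand J → ε
  3  $ D              else do $  expand D → else do print
  4  $ print do else  else do $  match else
  5  $ print do       do $       match do
  6  $ print          $          error: top is terminal print but lookahead is $

$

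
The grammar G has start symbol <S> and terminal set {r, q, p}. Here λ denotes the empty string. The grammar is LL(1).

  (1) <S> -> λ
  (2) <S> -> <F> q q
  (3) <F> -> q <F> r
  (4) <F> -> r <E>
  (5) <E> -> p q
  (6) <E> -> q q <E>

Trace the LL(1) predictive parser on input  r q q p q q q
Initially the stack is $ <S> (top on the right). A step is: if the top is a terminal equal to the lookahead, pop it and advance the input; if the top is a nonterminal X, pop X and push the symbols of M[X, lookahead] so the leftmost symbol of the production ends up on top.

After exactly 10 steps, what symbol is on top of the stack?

      Stack          Input            Action
   1  $ <S>          r q q p q q q $  expand <S> -> <F> q q
   2  $ q q <F>      r q q p q q q $  expand <F> -> r <E>
   3  $ q q <E> r    r q q p q q q $  match r
   4  $ q q <E>      q q p q q q $    expand <E> -> q q <E>
   5  $ q q <E> q q  q q p q q q $    match q
   6  $ q q <E> q    q p q q q $      match q
   7  $ q q <E>      p q q q $        expand <E> -> p q
   8  $ q q q p      p q q q $        match p
   9  $ q q q        q q q $          match q
  10  $ q q          q q $            match q
Stack after step 10: $ q (top = q).

q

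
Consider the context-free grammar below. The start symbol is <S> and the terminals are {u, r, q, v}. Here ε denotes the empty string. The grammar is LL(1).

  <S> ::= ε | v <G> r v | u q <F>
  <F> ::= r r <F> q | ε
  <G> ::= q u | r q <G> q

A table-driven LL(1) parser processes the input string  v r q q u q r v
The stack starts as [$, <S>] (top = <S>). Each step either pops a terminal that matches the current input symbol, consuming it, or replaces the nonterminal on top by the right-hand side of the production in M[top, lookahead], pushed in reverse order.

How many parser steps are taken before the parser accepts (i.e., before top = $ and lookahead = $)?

11

step 1: stack=$ <S>  input=v r q q u q r v $  — expand <S> ::= v <G> r v
step 2: stack=$ v r <G> v  input=v r q q u q r v $  — match v
step 3: stack=$ v r <G>  input=r q q u q r v $  — expand <G> ::= r q <G> q
step 4: stack=$ v r q <G> q r  input=r q q u q r v $  — match r
step 5: stack=$ v r q <G> q  input=q q u q r v $  — match q
step 6: stack=$ v r q <G>  input=q u q r v $  — expand <G> ::= q u
step 7: stack=$ v r q u q  input=q u q r v $  — match q
step 8: stack=$ v r q u  input=u q r v $  — match u
step 9: stack=$ v r q  input=q r v $  — match q
step 10: stack=$ v r  input=r v $  — match r
step 11: stack=$ v  input=v $  — match v
Accept reached after 11 steps.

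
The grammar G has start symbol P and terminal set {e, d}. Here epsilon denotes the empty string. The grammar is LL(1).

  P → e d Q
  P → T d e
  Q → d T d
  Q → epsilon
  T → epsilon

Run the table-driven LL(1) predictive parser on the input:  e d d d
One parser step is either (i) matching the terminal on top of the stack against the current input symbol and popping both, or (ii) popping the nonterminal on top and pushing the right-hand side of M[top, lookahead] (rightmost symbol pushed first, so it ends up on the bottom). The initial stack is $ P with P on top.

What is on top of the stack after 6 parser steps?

d

     Stack    Input      Action
  1  $ P      e d d d $  expand P → e d Q
  2  $ Q d e  e d d d $  match e
  3  $ Q d    d d d $    match d
  4  $ Q      d d $      expand Q → d T d
  5  $ d T d  d d $      match d
  6  $ d T    d $        expand T → epsilon
Stack after step 6: $ d (top = d).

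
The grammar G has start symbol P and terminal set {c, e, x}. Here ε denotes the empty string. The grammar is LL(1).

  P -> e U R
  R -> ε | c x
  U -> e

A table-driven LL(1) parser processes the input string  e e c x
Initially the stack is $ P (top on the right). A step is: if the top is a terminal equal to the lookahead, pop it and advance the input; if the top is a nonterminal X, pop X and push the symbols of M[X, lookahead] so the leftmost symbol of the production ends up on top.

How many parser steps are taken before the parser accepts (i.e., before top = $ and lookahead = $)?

7

     Stack    Input      Action
  1  $ P      e e c x $  expand P -> e U R
  2  $ R U e  e e c x $  match e
  3  $ R U    e c x $    expand U -> e
  4  $ R e    e c x $    match e
  5  $ R      c x $      expand R -> c x
  6  $ x c    c x $      match c
  7  $ x      x $        match x
Accept reached after 7 steps.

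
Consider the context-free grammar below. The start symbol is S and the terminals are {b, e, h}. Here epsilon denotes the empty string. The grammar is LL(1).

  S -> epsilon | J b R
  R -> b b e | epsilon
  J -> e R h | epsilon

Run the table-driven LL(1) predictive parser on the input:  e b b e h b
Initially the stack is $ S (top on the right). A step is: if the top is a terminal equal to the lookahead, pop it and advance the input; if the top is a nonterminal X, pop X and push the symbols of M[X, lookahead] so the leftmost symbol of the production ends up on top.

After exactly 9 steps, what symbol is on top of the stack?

     Stack          Input          Action
  1  $ S            e b b e h b $  expand S -> J b R
  2  $ R b J        e b b e h b $  expand J -> e R h
  3  $ R b h R e    e b b e h b $  match e
  4  $ R b h R      b b e h b $    expand R -> b b e
  5  $ R b h e b b  b b e h b $    match b
  6  $ R b h e b    b e h b $      match b
  7  $ R b h e      e h b $        match e
  8  $ R b h        h b $          match h
  9  $ R b          b $            match b
Stack after step 9: $ R (top = R).

R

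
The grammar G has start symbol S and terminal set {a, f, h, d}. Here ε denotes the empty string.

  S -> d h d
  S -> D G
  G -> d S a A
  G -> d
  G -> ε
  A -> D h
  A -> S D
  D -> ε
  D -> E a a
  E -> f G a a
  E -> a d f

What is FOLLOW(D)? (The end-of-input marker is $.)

{$, a, d, f, h}

FIRST(G): from G->d S a A we get {d}; from G->d we get {d}; from G->ε we get {ε}. So FIRST(G) = {ε, d}.
FIRST(E): from E->f G a a we get {f}; from E->a d f we get {a}. So FIRST(E) = {a, f}.
FIRST(D): from D->ε we get {ε}; from D->E a a we get {a, f}. So FIRST(D) = {ε, a, f}.
FIRST(S): from S->d h d we get {d}; from S->D G we get {ε, a, d, f}. So FIRST(S) = {ε, a, d, f}.
FIRST(A): from A->D h we get {a, f, h}; from A->S D we get {ε, a, d, f}. So FIRST(A) = {ε, a, d, f, h}.
FOLLOW(S) includes $ since S is the start symbol.
FOLLOW(E): in D->E a a, E is followed by a a with FIRST {a}. Thus FOLLOW(E) = {a}.
FOLLOW(S): in G->d S a A, S is followed by a A with FIRST {a}; in A->S D, S is followed by D with FIRST {ε, a, f}; in A->S D, the suffix after S is nullable, so FOLLOW(S) ⊇ FOLLOW(A) = {$, a, f}. Thus FOLLOW(S) = {$, a, f}.
FOLLOW(G): in S->D G, the suffix after G is empty, so FOLLOW(G) ⊇ FOLLOW(S) = {$, a, f}; in E->f G a a, G is followed by a a with FIRST {a}. Thus FOLLOW(G) = {$, a, f}.
FOLLOW(A): in G->d S a A, the suffix after A is empty, so FOLLOW(A) ⊇ FOLLOW(G) = {$, a, f}. Thus FOLLOW(A) = {$, a, f}.
FOLLOW(D): in S->D G, D is followed by G with FIRST {ε, d}; in S->D G, the suffix after D is nullable, so FOLLOW(D) ⊇ FOLLOW(S) = {$, a, f}; in A->D h, D is followed by h with FIRST {h}; in A->S D, the suffix after D is empty, so FOLLOW(D) ⊇ FOLLOW(A) = {$, a, f}. Thus FOLLOW(D) = {$, a, d, f, h}.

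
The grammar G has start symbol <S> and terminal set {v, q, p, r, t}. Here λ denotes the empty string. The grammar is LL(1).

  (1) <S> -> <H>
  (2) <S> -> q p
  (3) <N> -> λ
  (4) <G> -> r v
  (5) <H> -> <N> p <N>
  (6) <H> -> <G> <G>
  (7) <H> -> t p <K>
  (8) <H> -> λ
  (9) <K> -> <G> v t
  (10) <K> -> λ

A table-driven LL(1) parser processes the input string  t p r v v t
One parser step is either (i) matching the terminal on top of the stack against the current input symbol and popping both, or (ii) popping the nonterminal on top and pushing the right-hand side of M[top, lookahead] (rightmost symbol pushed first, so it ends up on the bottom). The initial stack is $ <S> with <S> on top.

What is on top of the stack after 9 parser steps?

     Stack      Input          Action
  1  $ <S>      t p r v v t $  expand <S> -> <H>
  2  $ <H>      t p r v v t $  expand <H> -> t p <K>
  3  $ <K> p t  t p r v v t $  match t
  4  $ <K> p    p r v v t $    match p
  5  $ <K>      r v v t $      expand <K> -> <G> v t
  6  $ t v <G>  r v v t $      expand <G> -> r v
  7  $ t v v r  r v v t $      match r
  8  $ t v v    v v t $        match v
  9  $ t v      v t $          match v
Stack after step 9: $ t (top = t).

t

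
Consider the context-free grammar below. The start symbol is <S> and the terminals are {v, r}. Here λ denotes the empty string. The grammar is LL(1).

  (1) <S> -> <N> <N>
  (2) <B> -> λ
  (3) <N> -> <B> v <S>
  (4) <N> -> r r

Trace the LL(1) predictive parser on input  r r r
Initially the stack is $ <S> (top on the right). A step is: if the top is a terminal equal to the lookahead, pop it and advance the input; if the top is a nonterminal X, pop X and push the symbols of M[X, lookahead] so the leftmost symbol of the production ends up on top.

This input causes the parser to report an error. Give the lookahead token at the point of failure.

$

     Stack      Input    Action
  1  $ <S>      r r r $  expand <S> -> <N> <N>
  2  $ <N> <N>  r r r $  expand <N> -> r r
  3  $ <N> r r  r r r $  match r
  4  $ <N> r    r r $    match r
  5  $ <N>      r $      expand <N> -> r r
  6  $ r r      r $      match r
  7  $ r        $        error: top is terminal r but lookahead is $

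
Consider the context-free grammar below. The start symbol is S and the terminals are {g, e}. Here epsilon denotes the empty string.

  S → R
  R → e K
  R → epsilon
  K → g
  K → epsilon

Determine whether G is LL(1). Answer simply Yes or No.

FIRST(S) = {epsilon, e}
FIRST(R) = {epsilon, e}
FIRST(K) = {epsilon, g}
FOLLOW(S) = {$}
FOLLOW(R) = {$}
FOLLOW(K) = {$}
Each cell of M receives at most one production.

Yes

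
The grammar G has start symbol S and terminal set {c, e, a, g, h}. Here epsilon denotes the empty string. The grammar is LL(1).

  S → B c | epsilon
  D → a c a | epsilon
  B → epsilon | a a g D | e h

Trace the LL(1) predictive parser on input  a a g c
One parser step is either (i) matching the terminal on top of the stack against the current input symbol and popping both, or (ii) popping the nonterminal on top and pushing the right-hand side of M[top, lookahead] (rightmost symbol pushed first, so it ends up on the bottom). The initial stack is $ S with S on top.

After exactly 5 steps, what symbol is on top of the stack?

D

step 1: stack=$ S  input=a a g c $  — expand S → B c
step 2: stack=$ c B  input=a a g c $  — expand B → a a g D
step 3: stack=$ c D g a a  input=a a g c $  — match a
step 4: stack=$ c D g a  input=a g c $  — match a
step 5: stack=$ c D g  input=g c $  — match g
Stack after step 5: $ c D (top = D).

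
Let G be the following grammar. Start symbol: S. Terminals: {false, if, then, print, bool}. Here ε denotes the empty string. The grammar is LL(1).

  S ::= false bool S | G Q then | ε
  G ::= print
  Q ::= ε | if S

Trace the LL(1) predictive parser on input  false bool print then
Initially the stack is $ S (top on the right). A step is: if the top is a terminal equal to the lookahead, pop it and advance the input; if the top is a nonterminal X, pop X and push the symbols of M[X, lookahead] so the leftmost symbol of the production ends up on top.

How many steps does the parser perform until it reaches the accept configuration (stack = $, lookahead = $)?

     Stack           Input                    Action
  1  $ S             false bool print then $  expand S ::= false bool S
  2  $ S bool false  false bool print then $  match false
  3  $ S bool        bool print then $        match bool
  4  $ S             print then $             expand S ::= G Q then
  5  $ then Q G      print then $             expand G ::= print
  6  $ then Q print  print then $             match print
  7  $ then Q        then $                   expand Q ::= ε
  8  $ then          then $                   match then
Accept reached after 8 steps.

8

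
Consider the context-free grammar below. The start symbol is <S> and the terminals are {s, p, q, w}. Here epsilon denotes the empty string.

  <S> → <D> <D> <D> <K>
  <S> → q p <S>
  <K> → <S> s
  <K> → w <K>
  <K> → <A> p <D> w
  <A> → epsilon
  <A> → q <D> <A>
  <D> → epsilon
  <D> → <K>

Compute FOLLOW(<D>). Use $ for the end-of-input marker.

{p, q, w}

FIRST(<A>): from <A>→epsilon we get {epsilon}; from <A>→q <D> <A> we get {q}. So FIRST(<A>) = {epsilon, q}.
FIRST(<S>): from <S>→<D> <D> <D> <K> we get {p, q, w}; from <S>→q p <S> we get {q}. So FIRST(<S>) = {p, q, w}.
FIRST(<K>): from <K>→<S> s we get {p, q, w}; from <K>→w <K> we get {w}; from <K>→<A> p <D> w we get {p, q}. So FIRST(<K>) = {p, q, w}.
FIRST(<D>): from <D>→epsilon we get {epsilon}; from <D>→<K> we get {p, q, w}. So FIRST(<D>) = {epsilon, p, q, w}.
FOLLOW(<S>) includes $ since <S> is the start symbol.
FOLLOW(<S>): in <S>→q p <S>, the suffix after <S> is empty (adds nothing new); in <K>→<S> s, <S> is followed by s with FIRST {s}. Thus FOLLOW(<S>) = {$, s}.
FOLLOW(<A>): in <K>→<A> p <D> w, <A> is followed by p <D> w with FIRST {p}; in <A>→q <D> <A>, the suffix after <A> is empty (adds nothing new). Thus FOLLOW(<A>) = {p}.
FOLLOW(<D>): in <S>→<D> <D> <D> <K> (occurrence 1), <D> is followed by <D> <D> <K> with FIRST {p, q, w}; in <S>→<D> <D> <D> <K> (occurrence 2), <D> is followed by <D> <K> with FIRST {p, q, w}; in <S>→<D> <D> <D> <K> (occurrence 3), <D> is followed by <K> with FIRST {p, q, w}; in <K>→<A> p <D> w, <D> is followed by w with FIRST {w}; in <A>→q <D> <A>, <D> is followed by <A> with FIRST {epsilon, q}; in <A>→q <D> <A>, the suffix after <D> is nullable, so FOLLOW(<D>) ⊇ FOLLOW(<A>) = {p}. Thus FOLLOW(<D>) = {p, q, w}.
FOLLOW(<K>): in <S>→<D> <D> <D> <K>, the suffix after <K> is empty, so FOLLOW(<K>) ⊇ FOLLOW(<S>) = {$, s}; in <K>→w <K>, the suffix after <K> is empty (adds nothing new); in <D>→<K>, the suffix after <K> is empty, so FOLLOW(<K>) ⊇ FOLLOW(<D>) = {p, q, w}. Thus FOLLOW(<K>) = {$, p, q, s, w}.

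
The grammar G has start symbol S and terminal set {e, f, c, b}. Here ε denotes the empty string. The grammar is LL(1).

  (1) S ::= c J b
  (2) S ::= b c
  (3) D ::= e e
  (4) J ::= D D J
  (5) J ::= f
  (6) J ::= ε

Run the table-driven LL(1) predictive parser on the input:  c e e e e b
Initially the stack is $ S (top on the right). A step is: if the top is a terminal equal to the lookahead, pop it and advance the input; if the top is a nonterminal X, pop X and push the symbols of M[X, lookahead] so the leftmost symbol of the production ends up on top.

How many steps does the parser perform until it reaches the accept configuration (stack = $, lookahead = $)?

step 1: stack=$ S  input=c e e e e b $  — expand S ::= c J b
step 2: stack=$ b J c  input=c e e e e b $  — match c
step 3: stack=$ b J  input=e e e e b $  — expand J ::= D D J
step 4: stack=$ b J D D  input=e e e e b $  — expand D ::= e e
step 5: stack=$ b J D e e  input=e e e e b $  — match e
step 6: stack=$ b J D e  input=e e e b $  — match e
step 7: stack=$ b J D  input=e e b $  — expand D ::= e e
step 8: stack=$ b J e e  input=e e b $  — match e
step 9: stack=$ b J e  input=e b $  — match e
step 10: stack=$ b J  input=b $  — expand J ::= ε
step 11: stack=$ b  input=b $  — match b
Accept reached after 11 steps.

11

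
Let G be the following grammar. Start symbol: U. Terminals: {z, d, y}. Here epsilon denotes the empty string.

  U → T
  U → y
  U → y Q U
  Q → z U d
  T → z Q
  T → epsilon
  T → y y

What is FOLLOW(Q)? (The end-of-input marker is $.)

FIRST(Q): from Q→z U d we get {z}. So FIRST(Q) = {z}.
FIRST(T): from T→z Q we get {z}; from T→epsilon we get {epsilon}; from T→y y we get {y}. So FIRST(T) = {epsilon, y, z}.
FIRST(U): from U→T we get {epsilon, y, z}; from U→y we get {y}; from U→y Q U we get {y}. So FIRST(U) = {epsilon, y, z}.
FOLLOW(U) includes $ since U is the start symbol.
FOLLOW(U): in U→y Q U, the suffix after U is empty (adds nothing new); in Q→z U d, U is followed by d with FIRST {d}. Thus FOLLOW(U) = {$, d}.
FOLLOW(T): in U→T, the suffix after T is empty, so FOLLOW(T) ⊇ FOLLOW(U) = {$, d}. Thus FOLLOW(T) = {$, d}.
FOLLOW(Q): in U→y Q U, Q is followed by U with FIRST {epsilon, y, z}; in U→y Q U, the suffix after Q is nullable, so FOLLOW(Q) ⊇ FOLLOW(U) = {$, d}; in T→z Q, the suffix after Q is empty, so FOLLOW(Q) ⊇ FOLLOW(T) = {$, d}. Thus FOLLOW(Q) = {$, d, y, z}.

{$, d, y, z}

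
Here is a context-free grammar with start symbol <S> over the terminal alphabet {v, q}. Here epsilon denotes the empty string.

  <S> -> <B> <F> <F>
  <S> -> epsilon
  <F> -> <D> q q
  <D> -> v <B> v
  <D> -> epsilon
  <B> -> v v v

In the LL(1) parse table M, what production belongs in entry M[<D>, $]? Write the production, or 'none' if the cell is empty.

none

FIRST(<D>) = {epsilon, v}
FIRST(<B>) = {v}
FIRST(<S>) = {epsilon, v}  (via <B> <F> <F>)
FIRST(<F>) = {q, v}  (via <D> q q)
FOLLOW(<S>) includes $ since <S> is the start symbol.
FOLLOW(<D>): in <F>-><D> q q, <D> is followed by q q with FIRST {q}. Thus FOLLOW(<D>) = {q}.
For <D> -> v <B> v: FIRST(v <B> v) = {v}, so it goes in M[<D>, t] for t ∈ {v}.
For <D> -> epsilon: FIRST(epsilon) = {epsilon}, so it goes in M[<D>, t] for t ∈ {}; since epsilon ∈ FIRST, also for every t ∈ FOLLOW(<D>) = {q}.
None of these place a production in M[<D>, $].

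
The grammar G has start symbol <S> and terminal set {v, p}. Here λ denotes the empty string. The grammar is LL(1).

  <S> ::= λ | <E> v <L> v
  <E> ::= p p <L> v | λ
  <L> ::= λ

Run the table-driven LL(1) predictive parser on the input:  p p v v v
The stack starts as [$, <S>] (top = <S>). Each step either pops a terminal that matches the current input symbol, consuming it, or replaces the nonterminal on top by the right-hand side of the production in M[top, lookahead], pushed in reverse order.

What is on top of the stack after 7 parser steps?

<L>

step 1: stack=$ <S>  input=p p v v v $  — expand <S> ::= <E> v <L> v
step 2: stack=$ v <L> v <E>  input=p p v v v $  — expand <E> ::= p p <L> v
step 3: stack=$ v <L> v v <L> p p  input=p p v v v $  — match p
step 4: stack=$ v <L> v v <L> p  input=p v v v $  — match p
step 5: stack=$ v <L> v v <L>  input=v v v $  — expand <L> ::= λ
step 6: stack=$ v <L> v v  input=v v v $  — match v
step 7: stack=$ v <L> v  input=v v $  — match v
Stack after step 7: $ v <L> (top = <L>).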